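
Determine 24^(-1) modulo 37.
Since 37 is prime, by Fermat 24^(-1) ≡ 24^{35} ≡ 17 (mod 37). Verify: 24 × 17 = 408 ≡ 1 (mod 37)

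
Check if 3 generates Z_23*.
3^{11} ≡ 1 (mod 23) and 11 < 22, so ord_23(3) = 11 ≠ 22 and 3 is not a primitive root.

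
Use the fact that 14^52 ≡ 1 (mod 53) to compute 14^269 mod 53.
By Fermat: 14^{52} ≡ 1 (mod 53). 269 ≡ 9 (mod 52). So 14^{269} ≡ 14^{9} ≡ 21 (mod 53)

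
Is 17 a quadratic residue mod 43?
By Euler's criterion: 17^{21} ≡ 1 (mod 43). Since this equals 1, 17 is a QR.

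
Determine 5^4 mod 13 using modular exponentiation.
5^{4} = 625 ≡ 1 (mod 13)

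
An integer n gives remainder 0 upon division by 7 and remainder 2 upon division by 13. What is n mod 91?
M = 7 × 13 = 91. M₁ = 13, y₁ ≡ 6 mod 7. M₂ = 7, y₂ ≡ 2 mod 13. n = 0×13×6 + 2×7×2 ≡ 28 mod 91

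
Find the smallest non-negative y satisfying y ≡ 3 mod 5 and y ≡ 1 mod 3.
M = 5 × 3 = 15. M₁ = 3, y₁ ≡ 2 mod 5. M₂ = 5, y₂ ≡ 2 mod 3. y = 3×3×2 + 1×5×2 ≡ 13 mod 15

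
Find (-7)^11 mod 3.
Using Fermat: (-7)^{2} ≡ 1 mod 3. 11 ≡ 1 mod 2. So (-7)^{11} ≡ (-7)^{1} ≡ 2 mod 3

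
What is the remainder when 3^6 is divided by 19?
By repeated squaring mod 19: 3^{1}≡3, 3^{2}≡9, 3^{4}≡5. Then 3^{6} = 3^{4+2} ≡ 5 × 9 ≡ 7 mod 19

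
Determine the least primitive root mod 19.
g = 2. Powers: [2, 4, 8, 16, 13, 7, 14, 9, ...] generates all 18 non-zero residues.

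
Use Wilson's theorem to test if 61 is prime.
(60)! mod 61 = 60. Since 60 ≡ -1 (mod 61), 61 is prime.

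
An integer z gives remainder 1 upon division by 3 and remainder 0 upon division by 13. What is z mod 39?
M = 3 × 13 = 39. M₁ = 13, y₁ ≡ 1 mod 3. M₂ = 3, y₂ ≡ 9 mod 13. z = 1×13×1 + 0×3×9 ≡ 13 mod 39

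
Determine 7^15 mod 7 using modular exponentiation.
By repeated squaring (mod 7): 7^{1}≡0, 7^{2}≡0, 7^{4}≡0, 7^{8}≡0. Then 7^{15} = 7^{8+4+2+1} ≡ 0 × 0 × 0 × 0 ≡ 0 (mod 7)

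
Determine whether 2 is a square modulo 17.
By Euler's criterion: 2^{8} ≡ 1 mod 17. Since this equals 1, 2 is a QR.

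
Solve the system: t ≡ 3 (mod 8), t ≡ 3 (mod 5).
M = 8 × 5 = 40. M₁ = 5, y₁ ≡ 5 (mod 8). M₂ = 8, y₂ ≡ 2 (mod 5). t = 3×5×5 + 3×8×2 ≡ 3 (mod 40)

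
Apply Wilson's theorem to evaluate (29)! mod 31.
(30)! = (29)! × (30) ≡ -1 (mod 31). So (29)! ≡ -1 × (30)^(-1) ≡ (-1)×(-1) = 1 (mod 31)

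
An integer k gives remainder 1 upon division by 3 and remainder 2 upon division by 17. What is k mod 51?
M = 3 × 17 = 51. M₁ = 17, y₁ ≡ 2 mod 3. M₂ = 3, y₂ ≡ 6 mod 17. k = 1×17×2 + 2×3×6 ≡ 19 mod 51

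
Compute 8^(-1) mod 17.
Since 17 is prime, by Fermat 8^(-1) ≡ 8^{15} ≡ 15 mod 17. Verify: 8 × 15 = 120 ≡ 1 mod 17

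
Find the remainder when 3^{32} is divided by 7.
By Fermat: 3^{6} ≡ 1 (mod 7). 32 = 5×6 + 2. So 3^{32} ≡ 3^{2} ≡ 2 (mod 7)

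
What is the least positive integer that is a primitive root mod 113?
g = 3. Powers: [3, 9, 27, 81, 17, 51, 40, 7, 21, 63, ...] generates all 112 non-zero residues.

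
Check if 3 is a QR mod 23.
By Euler's criterion: 3^{11} ≡ 1 (mod 23). Since this equals 1, 3 is a QR.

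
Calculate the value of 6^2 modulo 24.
6^{2} = 36 ≡ 12 (mod 24)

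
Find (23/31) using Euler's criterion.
(23/31) = 23^{15} mod 31 = -1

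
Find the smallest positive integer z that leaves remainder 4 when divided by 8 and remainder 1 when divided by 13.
M = 8 × 13 = 104. M₁ = 13, y₁ ≡ 5 mod 8. M₂ = 8, y₂ ≡ 5 mod 13. z = 4×13×5 + 1×8×5 ≡ 92 mod 104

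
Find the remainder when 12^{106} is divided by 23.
By Fermat: 12^{22} ≡ 1 mod 23. 106 = 4×22 + 18. So 12^{106} ≡ 12^{18} ≡ 16 mod 23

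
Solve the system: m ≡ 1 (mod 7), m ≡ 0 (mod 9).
M = 7 × 9 = 63. M₁ = 9, y₁ ≡ 4 (mod 7). M₂ = 7, y₂ ≡ 4 (mod 9). m = 1×9×4 + 0×7×4 ≡ 36 (mod 63)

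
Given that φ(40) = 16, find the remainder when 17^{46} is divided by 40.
By Euler: 17^{16} ≡ 1 mod 40 since gcd(17, 40) = 1. 46 = 2×16 + 14. So 17^{46} ≡ 17^{14} ≡ 9 mod 40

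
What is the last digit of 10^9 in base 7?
Using Fermat: 10^{6} ≡ 1 (mod 7). 9 ≡ 3 (mod 6). So 10^{9} ≡ 10^{3} ≡ 6 (mod 7)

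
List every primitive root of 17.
There are φ(16) = 8 primitive roots mod 17: {3, 5, 6, 7, 10, 11, 12, 14}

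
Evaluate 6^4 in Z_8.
6^{4} = 1296 ≡ 0 (mod 8)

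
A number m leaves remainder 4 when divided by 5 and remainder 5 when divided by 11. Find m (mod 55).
M = 5 × 11 = 55. M₁ = 11, y₁ ≡ 1 (mod 5). M₂ = 5, y₂ ≡ 9 (mod 11). m = 4×11×1 + 5×5×9 ≡ 49 (mod 55)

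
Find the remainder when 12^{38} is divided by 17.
By Fermat: 12^{16} ≡ 1 (mod 17). 38 = 2×16 + 6. So 12^{38} ≡ 12^{6} ≡ 2 (mod 17)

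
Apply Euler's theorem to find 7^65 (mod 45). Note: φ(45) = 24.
By Euler: 7^{24} ≡ 1 (mod 45) since gcd(7, 45) = 1. 65 = 2×24 + 17. So 7^{65} ≡ 7^{17} ≡ 22 (mod 45)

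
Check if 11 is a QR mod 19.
By Euler's criterion: 11^{9} ≡ 1 mod 19. Since this equals 1, 11 is a QR.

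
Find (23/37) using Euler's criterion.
(23/37) = 23^{18} mod 37 = -1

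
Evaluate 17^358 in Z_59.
Using Fermat: 17^{58} ≡ 1 (mod 59). 358 ≡ 10 (mod 58). So 17^{358} ≡ 17^{10} ≡ 12 (mod 59)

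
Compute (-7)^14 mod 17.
By repeated squaring (mod 17): (-7)^{1}≡10, (-7)^{2}≡15, (-7)^{4}≡4, (-7)^{8}≡16. Then (-7)^{14} = (-7)^{8+4+2} ≡ 16 × 4 × 15 ≡ 8 (mod 17)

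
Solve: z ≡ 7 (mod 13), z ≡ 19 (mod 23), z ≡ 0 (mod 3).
M = 13 × 23 × 3 = 897. M₁ = 69, y₁ ≡ 10 (mod 13). M₂ = 39, y₂ ≡ 13 (mod 23). M₃ = 299, y₃ ≡ 2 (mod 3). z = 7×69×10 + 19×39×13 + 0×299×2 ≡ 111 (mod 897)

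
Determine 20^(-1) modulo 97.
Since 97 is prime, by Fermat 20^(-1) ≡ 20^{95} ≡ 34 (mod 97). Verify: 20 × 34 = 680 ≡ 1 (mod 97)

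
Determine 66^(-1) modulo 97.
Since 97 is prime, by Fermat 66^(-1) ≡ 66^{95} ≡ 25 (mod 97). Verify: 66 × 25 = 1650 ≡ 1 (mod 97)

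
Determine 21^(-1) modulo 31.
Since 31 is prime, by Fermat 21^(-1) ≡ 21^{29} ≡ 3 mod 31. Verify: 21 × 3 = 63 ≡ 1 mod 31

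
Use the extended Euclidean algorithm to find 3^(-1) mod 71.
Extended GCD: 3(24) + 71(-1) = 1. So 3^(-1) ≡ 24 mod 71. Verify: 3 × 24 = 72 ≡ 1 mod 71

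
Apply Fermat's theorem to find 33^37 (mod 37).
By Fermat: 33^{36} ≡ 1 (mod 37). So 33^{37} = 33^{36} · 33^{1} ≡ 33^{1} ≡ 33 (mod 37)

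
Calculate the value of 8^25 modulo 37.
By repeated squaring mod 37: 8^{1}≡8, 8^{2}≡27, 8^{4}≡26, 8^{8}≡10, 8^{16}≡26. Then 8^{25} = 8^{16+8+1} ≡ 26 × 10 × 8 ≡ 8 mod 37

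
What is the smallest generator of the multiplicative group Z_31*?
g = 3. For each prime q|30: 3^{15}≡30, 3^{10}≡25, 3^{6}≡16, none ≡ 1, so ord_31(3) = 30 and 3 is a primitive root.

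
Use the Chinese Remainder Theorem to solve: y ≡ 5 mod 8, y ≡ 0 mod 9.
M = 8 × 9 = 72. M₁ = 9, y₁ ≡ 1 mod 8. M₂ = 8, y₂ ≡ 8 mod 9. y = 5×9×1 + 0×8×8 ≡ 45 mod 72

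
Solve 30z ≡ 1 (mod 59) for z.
Since 59 is prime, by Fermat 30^(-1) ≡ 30^{57} ≡ 2 (mod 59). Verify: 30 × 2 = 60 ≡ 1 (mod 59)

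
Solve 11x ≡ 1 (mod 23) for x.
Since 23 is prime, by Fermat 11^(-1) ≡ 11^{21} ≡ 21 (mod 23). Verify: 11 × 21 = 231 ≡ 1 (mod 23)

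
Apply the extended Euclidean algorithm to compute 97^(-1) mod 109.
Extended GCD: 97(9) + 109(-8) = 1. So 97^(-1) ≡ 9 (mod 109). Verify: 97 × 9 = 873 ≡ 1 (mod 109)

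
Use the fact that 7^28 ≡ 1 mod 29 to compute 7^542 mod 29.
By Fermat: 7^{28} ≡ 1 mod 29. 542 ≡ 10 mod 28. So 7^{542} ≡ 7^{10} ≡ 24 mod 29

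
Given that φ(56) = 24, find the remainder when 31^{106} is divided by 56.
By Euler: 31^{24} ≡ 1 (mod 56) since gcd(31, 56) = 1. 106 = 4×24 + 10. So 31^{106} ≡ 31^{10} ≡ 25 (mod 56)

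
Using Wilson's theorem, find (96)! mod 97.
By Wilson's theorem, (96)! ≡ -1 ≡ 96 (mod 97)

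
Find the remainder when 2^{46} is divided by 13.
By Fermat: 2^{12} ≡ 1 (mod 13). 46 = 3×12 + 10. So 2^{46} ≡ 2^{10} ≡ 10 (mod 13)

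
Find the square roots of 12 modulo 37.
The square roots of 12 mod 37 are 7 and 30. Verify: 7² = 49 ≡ 12 mod 37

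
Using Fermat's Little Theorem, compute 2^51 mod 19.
By Fermat: 2^{18} ≡ 1 (mod 19). 51 = 2×18 + 15. So 2^{51} ≡ 2^{15} ≡ 12 (mod 19)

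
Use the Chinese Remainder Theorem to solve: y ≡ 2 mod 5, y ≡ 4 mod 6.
M = 5 × 6 = 30. M₁ = 6, y₁ ≡ 1 mod 5. M₂ = 5, y₂ ≡ 5 mod 6. y = 2×6×1 + 4×5×5 ≡ 22 mod 30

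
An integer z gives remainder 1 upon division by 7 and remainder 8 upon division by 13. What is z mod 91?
M = 7 × 13 = 91. M₁ = 13, y₁ ≡ 6 mod 7. M₂ = 7, y₂ ≡ 2 mod 13. z = 1×13×6 + 8×7×2 ≡ 8 mod 91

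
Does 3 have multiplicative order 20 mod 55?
Powers of 3 mod 55: 3^1≡3, 3^2≡9, 3^3≡27, 3^4≡26, 3^5≡23, 3^6≡14, 3^7≡42, 3^8≡16, 3^9≡48, 3^10≡34, 3^11≡47, 3^12≡31, 3^13≡38, 3^14≡4, 3^15≡12, 3^16≡36, 3^17≡53, 3^18≡49, 3^19≡37, 3^20≡1. First k with 3^k≡1 is k=20. Yes, ord_55(3) = 20.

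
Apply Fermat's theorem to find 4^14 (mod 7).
By Fermat: 4^{6} ≡ 1 (mod 7). 14 = 2×6 + 2. So 4^{14} ≡ 4^{2} ≡ 2 (mod 7)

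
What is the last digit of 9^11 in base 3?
By repeated squaring (mod 3): 9^{1}≡0, 9^{2}≡0, 9^{4}≡0, 9^{8}≡0. Then 9^{11} = 9^{8+2+1} ≡ 0 × 0 × 0 ≡ 0 (mod 3)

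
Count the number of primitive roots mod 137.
There are φ(137-1) = φ(136) = 64 primitive roots modulo 137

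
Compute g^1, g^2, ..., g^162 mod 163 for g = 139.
139^1, 139^2, ..., 139^{162} mod 163: [139, 87, 31, 71, 89, 146, 82, 151, 125, 97, 117, 126, 73, 41, 157, 144, 130, 140, 63, 118, 102, 160, 72, 65, 70, 113, 59, 51, 80, 36, 114, 35, 138, 111, 107, 40, 18, 57, 99, 69, 137, 135, 20, 9, 110, 131, 116, 150, 149, 10, 86, 55, 147, 58, 75, 156, 5, 43, 109, 155, 29, 119, 78, 84, 103, 136, 159, 96, 141, 39, 42, 133, 68, 161, 48, 152, 101, 21, 148, 34, 162, 24, 76, 132, 92, 74, 17, 81, 12, 38, 66, 46, 37, 90, 122, 6, 19, 33, 23, 100, 45, 61, 3, 91, 98, 93, 50, 104, 112, 83, 127, 49, 128, 25, 52, 56, 123, 145, 106, 64, 94, 26, 28, 143, 154, 53, 32, 47, 13, 14, 153, 77, 108, 16, 105, 88, 7, 158, 120, 54, 8, 134, 44, 85, 79, 60, 27, 4, 67, 22, 124, 121, 30, 95, 2, 115, 11, 62, 142, 15, 129, 1]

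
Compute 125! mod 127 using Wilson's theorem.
(126)! = (125)! × (126) ≡ -1 mod 127. So (125)! ≡ -1 × (126)^(-1) ≡ (-1)×(-1) = 1 mod 127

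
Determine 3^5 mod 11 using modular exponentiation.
By repeated squaring (mod 11): 3^{1}≡3, 3^{2}≡9, 3^{4}≡4. Then 3^{5} = 3^{4+1} ≡ 4 × 3 ≡ 1 (mod 11)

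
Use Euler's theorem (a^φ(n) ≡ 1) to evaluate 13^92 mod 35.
By Euler: 13^{24} ≡ 1 (mod 35) since gcd(13, 35) = 1. 92 = 3×24 + 20. So 13^{92} ≡ 13^{20} ≡ 1 (mod 35)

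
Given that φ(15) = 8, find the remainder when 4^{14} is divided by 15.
By Euler: 4^{8} ≡ 1 (mod 15) since gcd(4, 15) = 1. 14 = 1×8 + 6. So 4^{14} ≡ 4^{6} ≡ 1 (mod 15)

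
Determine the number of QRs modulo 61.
The squaring map on Z_61* is 2-to-1, so there are (60)/2 = 30 QRs.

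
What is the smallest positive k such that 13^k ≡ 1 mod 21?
Powers of 13 mod 21: 13^1≡13, 13^2≡1. Order = 2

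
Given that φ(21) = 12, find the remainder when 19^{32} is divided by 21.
By Euler: 19^{12} ≡ 1 (mod 21) since gcd(19, 21) = 1. 32 = 2×12 + 8. So 19^{32} ≡ 19^{8} ≡ 4 (mod 21)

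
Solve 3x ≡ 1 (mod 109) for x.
Since 109 is prime, by Fermat 3^(-1) ≡ 3^{107} ≡ 73 (mod 109). Verify: 3 × 73 = 219 ≡ 1 (mod 109)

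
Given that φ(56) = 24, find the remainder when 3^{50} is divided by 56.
By Euler: 3^{24} ≡ 1 (mod 56) since gcd(3, 56) = 1. 50 = 2×24 + 2. So 3^{50} ≡ 3^{2} ≡ 9 (mod 56)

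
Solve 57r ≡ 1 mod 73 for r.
Since 73 is prime, by Fermat 57^(-1) ≡ 57^{71} ≡ 41 mod 73. Verify: 57 × 41 = 2337 ≡ 1 mod 73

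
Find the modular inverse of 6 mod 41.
Since 41 is prime, by Fermat 6^(-1) ≡ 6^{39} ≡ 7 (mod 41). Verify: 6 × 7 = 42 ≡ 1 (mod 41)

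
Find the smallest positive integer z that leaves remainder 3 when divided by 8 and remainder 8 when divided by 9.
M = 8 × 9 = 72. M₁ = 9, y₁ ≡ 1 mod 8. M₂ = 8, y₂ ≡ 8 mod 9. z = 3×9×1 + 8×8×8 ≡ 35 mod 72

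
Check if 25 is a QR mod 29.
By Euler's criterion: 25^{14} ≡ 1 mod 29. Since this equals 1, 25 is a QR.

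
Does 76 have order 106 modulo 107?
76^{53} ≡ 1 (mod 107) and 53 < 106, so ord_107(76) = 53 ≠ 106 and 76 is not a primitive root.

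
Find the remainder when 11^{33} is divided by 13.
By Fermat: 11^{12} ≡ 1 (mod 13). 33 = 2×12 + 9. So 11^{33} ≡ 11^{9} ≡ 8 (mod 13)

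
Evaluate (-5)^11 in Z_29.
By repeated squaring mod 29: (-5)^{1}≡24, (-5)^{2}≡25, (-5)^{4}≡16, (-5)^{8}≡24. Then (-5)^{11} = (-5)^{8+2+1} ≡ 24 × 25 × 24 ≡ 16 mod 29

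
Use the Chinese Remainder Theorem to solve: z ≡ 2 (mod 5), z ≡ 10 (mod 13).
M = 5 × 13 = 65. M₁ = 13, y₁ ≡ 2 (mod 5). M₂ = 5, y₂ ≡ 8 (mod 13). z = 2×13×2 + 10×5×8 ≡ 62 (mod 65)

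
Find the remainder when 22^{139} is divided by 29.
By Fermat: 22^{28} ≡ 1 (mod 29). 139 = 4×28 + 27. So 22^{139} ≡ 22^{27} ≡ 4 (mod 29)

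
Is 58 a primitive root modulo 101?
58^{25} ≡ 1 mod 101 and 25 < 100, so ord_101(58) = 25 ≠ 100 and 58 is not a primitive root.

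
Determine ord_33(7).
Powers of 7 mod 33: 7^1≡7, 7^2≡16, 7^3≡13, 7^4≡25, 7^5≡10, 7^6≡4, 7^7≡28, 7^8≡31, 7^9≡19, 7^10≡1. So the order of 7 is 10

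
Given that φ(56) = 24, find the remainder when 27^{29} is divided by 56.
By Euler: 27^{24} ≡ 1 (mod 56) since gcd(27, 56) = 1. 29 = 1×24 + 5. So 27^{29} ≡ 27^{5} ≡ 27 (mod 56)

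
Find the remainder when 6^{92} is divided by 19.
By Fermat: 6^{18} ≡ 1 mod 19. 92 = 5×18 + 2. So 6^{92} ≡ 6^{2} ≡ 17 mod 19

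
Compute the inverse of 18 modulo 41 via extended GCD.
Extended GCD: 18(16) + 41(-7) = 1. So 18^(-1) ≡ 16 mod 41. Verify: 18 × 16 = 288 ≡ 1 mod 41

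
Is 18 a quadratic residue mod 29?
By Euler's criterion: 18^{14} ≡ 28 (mod 29). Since this equals -1 (≡ 28), 18 is not a QR.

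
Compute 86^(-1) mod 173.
Since 173 is prime, by Fermat 86^(-1) ≡ 86^{171} ≡ 171 mod 173. Verify: 86 × 171 = 14706 ≡ 1 mod 173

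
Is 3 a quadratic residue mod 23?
By Euler's criterion: 3^{11} ≡ 1 mod 23. Since this equals 1, 3 is a QR.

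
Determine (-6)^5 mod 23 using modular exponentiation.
By repeated squaring mod 23: (-6)^{1}≡17, (-6)^{2}≡13, (-6)^{4}≡8. Then (-6)^{5} = (-6)^{4+1} ≡ 8 × 17 ≡ 21 mod 23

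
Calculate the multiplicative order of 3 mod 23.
Powers of 3 mod 23: 3^1≡3, 3^2≡9, 3^3≡4, 3^4≡12, 3^5≡13, 3^6≡16, 3^7≡2, 3^8≡6, 3^9≡18, 3^10≡8, 3^11≡1. ord_23(3) = 11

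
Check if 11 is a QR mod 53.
By Euler's criterion: 11^{26} ≡ 1 mod 53. Since this equals 1, 11 is a QR.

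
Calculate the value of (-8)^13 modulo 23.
By repeated squaring mod 23: (-8)^{1}≡15, (-8)^{2}≡18, (-8)^{4}≡2, (-8)^{8}≡4. Then (-8)^{13} = (-8)^{8+4+1} ≡ 4 × 2 × 15 ≡ 5 mod 23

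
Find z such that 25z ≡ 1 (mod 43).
Since 43 is prime, by Fermat 25^(-1) ≡ 25^{41} ≡ 31 (mod 43). Verify: 25 × 31 = 775 ≡ 1 (mod 43)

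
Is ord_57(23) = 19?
Powers of 23 mod 57: 23^1≡23, 23^2≡16, 23^3≡26, 23^4≡28, 23^5≡17, 23^6≡49, 23^7≡44, 23^8≡43, 23^9≡20, 23^10≡4, 23^11≡35, 23^12≡7, 23^13≡47, 23^14≡55, 23^15≡11, 23^16≡25, 23^17≡5, 23^18≡1. Already 23^18≡1, so the order is 18 < 19. No, the actual order is 18.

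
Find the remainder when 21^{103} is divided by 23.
By Fermat: 21^{22} ≡ 1 mod 23. 103 = 4×22 + 15. So 21^{103} ≡ 21^{15} ≡ 7 mod 23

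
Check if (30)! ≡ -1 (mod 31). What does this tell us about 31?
(30)! mod 31 = 30. Since this equals -1 (mod 31), Wilson confirms 31 is prime.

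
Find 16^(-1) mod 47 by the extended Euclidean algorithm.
Extended GCD: 16(3) + 47(-1) = 1. So 16^(-1) ≡ 3 mod 47. Verify: 16 × 3 = 48 ≡ 1 mod 47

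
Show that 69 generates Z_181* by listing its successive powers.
69^1, 69^2, ..., 69^{180} mod 181: [69, 55, 175, 129, 32, 36, 131, 170, 146, 119, 66, 29, 10, 147, 7, 121, 23, 139, 179, 43, 71, 12, 104, 117, 109, 100, 22, 70, 124, 49, 123, 161, 68, 167, 120, 135, 84, 4, 95, 39, 157, 154, 128, 144, 162, 137, 41, 114, 83, 116, 40, 45, 28, 122, 92, 13, 173, 172, 103, 48, 54, 106, 74, 38, 88, 99, 134, 15, 130, 101, 91, 125, 118, 178, 155, 16, 18, 156, 85, 73, 150, 33, 105, 5, 164, 94, 151, 102, 160, 180, 112, 126, 6, 52, 149, 145, 50, 11, 35, 62, 115, 152, 171, 34, 174, 60, 158, 42, 2, 138, 110, 169, 77, 64, 72, 81, 159, 111, 57, 132, 58, 20, 113, 14, 61, 46, 97, 177, 86, 142, 24, 27, 53, 37, 19, 44, 140, 67, 98, 65, 141, 136, 153, 59, 89, 168, 8, 9, 78, 133, 127, 75, 107, 143, 93, 82, 47, 166, 51, 80, 90, 56, 63, 3, 26, 165, 163, 25, 96, 108, 31, 148, 76, 176, 17, 87, 30, 79, 21, 1]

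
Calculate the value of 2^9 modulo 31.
By repeated squaring (mod 31): 2^{1}≡2, 2^{2}≡4, 2^{4}≡16, 2^{8}≡8. Then 2^{9} = 2^{8+1} ≡ 8 × 2 ≡ 16 (mod 31)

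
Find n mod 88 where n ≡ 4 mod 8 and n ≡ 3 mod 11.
M = 8 × 11 = 88. M₁ = 11, y₁ ≡ 3 mod 8. M₂ = 8, y₂ ≡ 7 mod 11. n = 4×11×3 + 3×8×7 ≡ 36 mod 88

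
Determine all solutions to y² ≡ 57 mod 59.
The square roots of 57 mod 59 are 36 and 23. Verify: 36² = 1296 ≡ 57 mod 59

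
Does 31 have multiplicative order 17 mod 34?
Powers of 31 mod 34: 31^1≡31, 31^2≡9, 31^3≡7, 31^4≡13, 31^5≡29, 31^6≡15, 31^7≡23, 31^8≡33, 31^9≡3, 31^10≡25, 31^11≡27, 31^12≡21, 31^13≡5, 31^14≡19, 31^15≡11, 31^16≡1. Already 31^16≡1, so the order is 16 < 17. No, the actual order is 16.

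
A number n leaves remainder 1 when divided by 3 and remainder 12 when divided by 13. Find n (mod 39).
M = 3 × 13 = 39. M₁ = 13, y₁ ≡ 1 (mod 3). M₂ = 3, y₂ ≡ 9 (mod 13). n = 1×13×1 + 12×3×9 ≡ 25 (mod 39)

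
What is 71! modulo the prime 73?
(72)! = (71)! × (72) ≡ -1 (mod 73). So (71)! ≡ -1 × (72)^(-1) ≡ (-1)×(-1) = 1 (mod 73)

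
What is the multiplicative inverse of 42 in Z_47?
Since 47 is prime, by Fermat 42^(-1) ≡ 42^{45} ≡ 28 mod 47. Verify: 42 × 28 = 1176 ≡ 1 mod 47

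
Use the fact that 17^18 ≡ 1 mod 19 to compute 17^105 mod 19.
By Fermat: 17^{18} ≡ 1 mod 19. 105 = 5×18 + 15. So 17^{105} ≡ 17^{15} ≡ 7 mod 19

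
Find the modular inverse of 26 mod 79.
Since 79 is prime, by Fermat 26^(-1) ≡ 26^{77} ≡ 76 mod 79. Verify: 26 × 76 = 1976 ≡ 1 mod 79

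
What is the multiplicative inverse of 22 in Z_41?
Since 41 is prime, by Fermat 22^(-1) ≡ 22^{39} ≡ 28 mod 41. Verify: 22 × 28 = 616 ≡ 1 mod 41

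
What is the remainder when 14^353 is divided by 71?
Using Fermat: 14^{70} ≡ 1 (mod 71). 353 ≡ 3 (mod 70). So 14^{353} ≡ 14^{3} ≡ 46 (mod 71)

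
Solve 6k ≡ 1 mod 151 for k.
Since 151 is prime, by Fermat 6^(-1) ≡ 6^{149} ≡ 126 mod 151. Verify: 6 × 126 = 756 ≡ 1 mod 151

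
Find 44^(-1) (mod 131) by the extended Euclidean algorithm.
Extended GCD: 44(3) + 131(-1) = 1. So 44^(-1) ≡ 3 (mod 131). Verify: 44 × 3 = 132 ≡ 1 (mod 131)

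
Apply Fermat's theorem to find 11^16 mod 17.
By Fermat's Little Theorem, 11^{16} ≡ 1 mod 17 since 17 is prime and gcd(11, 17) = 1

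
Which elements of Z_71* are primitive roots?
There are φ(70) = 24 primitive roots mod 71: {7, 11, 13, 21, 22, 28, 31, 33, 35, 42, 44, 47, 52, 53, 55, 56, 59, 61, 62, 63, 65, 67, 68, 69}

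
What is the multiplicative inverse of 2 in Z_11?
Since 11 is prime, by Fermat 2^(-1) ≡ 2^{9} ≡ 6 (mod 11). Verify: 2 × 6 = 12 ≡ 1 (mod 11)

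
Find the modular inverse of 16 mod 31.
Since 31 is prime, by Fermat 16^(-1) ≡ 16^{29} ≡ 2 (mod 31). Verify: 16 × 2 = 32 ≡ 1 (mod 31)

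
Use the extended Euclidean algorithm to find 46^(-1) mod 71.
Extended GCD: 46(17) + 71(-11) = 1. So 46^(-1) ≡ 17 mod 71. Verify: 46 × 17 = 782 ≡ 1 mod 71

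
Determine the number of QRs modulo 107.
Exactly half the non-zero residues mod a prime are QRs: (107-1)/2 = 53.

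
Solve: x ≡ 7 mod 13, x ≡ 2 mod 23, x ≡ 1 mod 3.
M = 13 × 23 × 3 = 897. M₁ = 69, y₁ ≡ 10 mod 13. M₂ = 39, y₂ ≡ 13 mod 23. M₃ = 299, y₃ ≡ 2 mod 3. x = 7×69×10 + 2×39×13 + 1×299×2 ≡ 163 mod 897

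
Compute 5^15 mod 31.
By repeated squaring mod 31: 5^{1}≡5, 5^{2}≡25, 5^{4}≡5, 5^{8}≡25. Then 5^{15} = 5^{8+4+2+1} ≡ 25 × 5 × 25 × 5 ≡ 1 mod 31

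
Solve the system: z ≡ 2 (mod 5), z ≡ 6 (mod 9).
M = 5 × 9 = 45. M₁ = 9, y₁ ≡ 4 (mod 5). M₂ = 5, y₂ ≡ 2 (mod 9). z = 2×9×4 + 6×5×2 ≡ 42 (mod 45)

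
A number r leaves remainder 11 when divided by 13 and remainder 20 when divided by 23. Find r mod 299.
M = 13 × 23 = 299. M₁ = 23, y₁ ≡ 4 mod 13. M₂ = 13, y₂ ≡ 16 mod 23. r = 11×23×4 + 20×13×16 ≡ 89 mod 299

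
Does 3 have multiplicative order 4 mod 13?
Powers of 3 mod 13: 3^1≡3, 3^2≡9, 3^3≡1. Already 3^3≡1, so the order is 3 < 4. No, the actual order is 3.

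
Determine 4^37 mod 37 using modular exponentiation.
Using Fermat: 4^{36} ≡ 1 (mod 37). 37 ≡ 1 (mod 36). So 4^{37} ≡ 4^{1} ≡ 4 (mod 37)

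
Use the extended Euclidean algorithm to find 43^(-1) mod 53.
Extended GCD: 43(-16) + 53(13) = 1. So 43^(-1) ≡ -16 ≡ 37 (mod 53). Verify: 43 × 37 = 1591 ≡ 1 (mod 53)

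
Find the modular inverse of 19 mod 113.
Since 113 is prime, by Fermat 19^(-1) ≡ 19^{111} ≡ 6 mod 113. Verify: 19 × 6 = 114 ≡ 1 mod 113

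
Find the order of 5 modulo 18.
Powers of 5 mod 18: 5^1≡5, 5^2≡7, 5^3≡17, 5^4≡13, 5^5≡11, 5^6≡1. Order = 6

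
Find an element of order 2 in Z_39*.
14 has order 2 mod 39 since 14^{2} ≡ 1 mod 39 and no smaller power works.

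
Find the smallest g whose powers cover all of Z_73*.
g = 5. For each prime q|72: 5^{36}≡72, 5^{24}≡8, none ≡ 1, so ord_73(5) = 72 and 5 is a primitive root.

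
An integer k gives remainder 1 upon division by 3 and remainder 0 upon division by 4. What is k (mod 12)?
M = 3 × 4 = 12. M₁ = 4, y₁ ≡ 1 (mod 3). M₂ = 3, y₂ ≡ 3 (mod 4). k = 1×4×1 + 0×3×3 ≡ 4 (mod 12)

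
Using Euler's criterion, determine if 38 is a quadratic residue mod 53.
By Euler's criterion: 38^{26} ≡ 1 (mod 53). Since this equals 1, 38 is a QR.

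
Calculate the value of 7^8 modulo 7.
By repeated squaring mod 7: 7^{1}≡0, 7^{2}≡0, 7^{4}≡0, 7^{8}≡0. So 7^{8} ≡ 0 mod 7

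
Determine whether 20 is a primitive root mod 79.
20^{39} ≡ 1 mod 79 and 39 < 78, so ord_79(20) = 39 ≠ 78 and 20 is not a primitive root.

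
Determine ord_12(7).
Powers of 7 mod 12: 7^1≡7, 7^2≡1. ord_12(7) = 2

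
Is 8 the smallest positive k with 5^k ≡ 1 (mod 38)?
Powers of 5 mod 38: 5^1≡5, 5^2≡25, 5^3≡11, 5^4≡17, 5^5≡9, 5^6≡7, 5^7≡35, 5^8≡23, 5^9≡1. 5^8≡23≢1, so ord ≠ 8. No, the actual order is 9.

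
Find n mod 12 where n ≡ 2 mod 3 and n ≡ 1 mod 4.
M = 3 × 4 = 12. M₁ = 4, y₁ ≡ 1 mod 3. M₂ = 3, y₂ ≡ 3 mod 4. n = 2×4×1 + 1×3×3 ≡ 5 mod 12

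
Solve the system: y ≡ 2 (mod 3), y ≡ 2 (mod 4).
M = 3 × 4 = 12. M₁ = 4, y₁ ≡ 1 (mod 3). M₂ = 3, y₂ ≡ 3 (mod 4). y = 2×4×1 + 2×3×3 ≡ 2 (mod 12)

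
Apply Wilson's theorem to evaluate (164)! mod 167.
(166)! = (164)! × (165) × (166) ≡ -1 (mod 167). So (164)! ≡ -1 × [(166)(165)]^(-1) ≡ 83 (mod 167)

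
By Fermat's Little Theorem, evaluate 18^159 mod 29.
By Fermat: 18^{28} ≡ 1 mod 29. 159 = 5×28 + 19. So 18^{159} ≡ 18^{19} ≡ 14 mod 29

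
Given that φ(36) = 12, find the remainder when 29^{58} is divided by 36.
By Euler: 29^{12} ≡ 1 (mod 36) since gcd(29, 36) = 1. 58 = 4×12 + 10. So 29^{58} ≡ 29^{10} ≡ 25 (mod 36)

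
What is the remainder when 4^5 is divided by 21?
By repeated squaring mod 21: 4^{1}≡4, 4^{2}≡16, 4^{4}≡4. Then 4^{5} = 4^{4+1} ≡ 4 × 4 ≡ 16 mod 21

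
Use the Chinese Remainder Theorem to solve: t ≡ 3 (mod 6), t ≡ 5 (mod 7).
M = 6 × 7 = 42. M₁ = 7, y₁ ≡ 1 (mod 6). M₂ = 6, y₂ ≡ 6 (mod 7). t = 3×7×1 + 5×6×6 ≡ 33 (mod 42)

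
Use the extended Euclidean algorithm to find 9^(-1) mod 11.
Extended GCD: 9(5) + 11(-4) = 1. So 9^(-1) ≡ 5 mod 11. Verify: 9 × 5 = 45 ≡ 1 mod 11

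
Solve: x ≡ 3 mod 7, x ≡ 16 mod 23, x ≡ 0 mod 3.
M = 7 × 23 × 3 = 483. M₁ = 69, y₁ ≡ 6 mod 7. M₂ = 21, y₂ ≡ 11 mod 23. M₃ = 161, y₃ ≡ 2 mod 3. x = 3×69×6 + 16×21×11 + 0×161×2 ≡ 108 mod 483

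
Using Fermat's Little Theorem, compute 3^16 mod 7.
By Fermat: 3^{6} ≡ 1 (mod 7). 16 = 2×6 + 4. So 3^{16} ≡ 3^{4} ≡ 4 (mod 7)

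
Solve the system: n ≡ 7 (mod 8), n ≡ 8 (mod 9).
M = 8 × 9 = 72. M₁ = 9, y₁ ≡ 1 (mod 8). M₂ = 8, y₂ ≡ 8 (mod 9). n = 7×9×1 + 8×8×8 ≡ 71 (mod 72)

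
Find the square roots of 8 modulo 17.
The square roots of 8 mod 17 are 12 and 5. Verify: 12² = 144 ≡ 8 (mod 17)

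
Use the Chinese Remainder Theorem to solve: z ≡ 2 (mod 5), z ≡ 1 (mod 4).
M = 5 × 4 = 20. M₁ = 4, y₁ ≡ 4 (mod 5). M₂ = 5, y₂ ≡ 1 (mod 4). z = 2×4×4 + 1×5×1 ≡ 17 (mod 20)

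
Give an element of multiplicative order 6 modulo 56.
37 has order 6 mod 56 since 37^{6} ≡ 1 mod 56 and no smaller power works.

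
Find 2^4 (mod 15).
2^{4} = 16 ≡ 1 (mod 15)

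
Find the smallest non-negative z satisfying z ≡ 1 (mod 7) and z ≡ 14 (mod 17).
M = 7 × 17 = 119. M₁ = 17, y₁ ≡ 5 (mod 7). M₂ = 7, y₂ ≡ 5 (mod 17). z = 1×17×5 + 14×7×5 ≡ 99 (mod 119)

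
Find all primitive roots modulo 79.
There are φ(78) = 24 primitive roots mod 79: {3, 6, 7, 28, 29, 30, 34, 35, 37, 39, 43, 47, 48, 53, 54, 59, 60, 63, 66, 68, 70, 74, 75, 77}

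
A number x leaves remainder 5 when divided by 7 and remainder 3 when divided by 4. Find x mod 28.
M = 7 × 4 = 28. M₁ = 4, y₁ ≡ 2 mod 7. M₂ = 7, y₂ ≡ 3 mod 4. x = 5×4×2 + 3×7×3 ≡ 19 mod 28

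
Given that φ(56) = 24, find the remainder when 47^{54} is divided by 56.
By Euler: 47^{24} ≡ 1 (mod 56) since gcd(47, 56) = 1. 54 = 2×24 + 6. So 47^{54} ≡ 47^{6} ≡ 1 (mod 56)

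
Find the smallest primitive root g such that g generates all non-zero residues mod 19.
g = 2. For each prime q|18: 2^{9}≡18, 2^{6}≡7, none ≡ 1, so ord_19(2) = 18 and 2 is a primitive root.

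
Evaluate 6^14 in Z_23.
By repeated squaring (mod 23): 6^{1}≡6, 6^{2}≡13, 6^{4}≡8, 6^{8}≡18. Then 6^{14} = 6^{8+4+2} ≡ 18 × 8 × 13 ≡ 9 (mod 23)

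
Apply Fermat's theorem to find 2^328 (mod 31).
By Fermat: 2^{30} ≡ 1 (mod 31). 328 ≡ 28 (mod 30). So 2^{328} ≡ 2^{28} ≡ 8 (mod 31)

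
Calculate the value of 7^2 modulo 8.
7^{2} = 49 ≡ 1 (mod 8)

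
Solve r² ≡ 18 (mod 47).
The square roots of 18 mod 47 are 21 and 26. Verify: 21² = 441 ≡ 18 (mod 47)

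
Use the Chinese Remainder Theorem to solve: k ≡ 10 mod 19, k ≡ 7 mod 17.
M = 19 × 17 = 323. M₁ = 17, y₁ ≡ 9 mod 19. M₂ = 19, y₂ ≡ 9 mod 17. k = 10×17×9 + 7×19×9 ≡ 143 mod 323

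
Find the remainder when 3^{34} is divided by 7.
By Fermat: 3^{6} ≡ 1 mod 7. 34 = 5×6 + 4. So 3^{34} ≡ 3^{4} ≡ 4 mod 7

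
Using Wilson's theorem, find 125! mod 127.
(126)! = (125)! × (126) ≡ -1 (mod 127). So (125)! ≡ -1 × (126)^(-1) ≡ (-1)×(-1) = 1 (mod 127)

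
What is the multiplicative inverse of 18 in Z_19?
Since 19 is prime, by Fermat 18^(-1) ≡ 18^{17} ≡ 18 (mod 19). Verify: 18 × 18 = 324 ≡ 1 (mod 19)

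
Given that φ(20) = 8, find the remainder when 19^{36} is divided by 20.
By Euler: 19^{8} ≡ 1 mod 20 since gcd(19, 20) = 1. 36 = 4×8 + 4. So 19^{36} ≡ 19^{4} ≡ 1 mod 20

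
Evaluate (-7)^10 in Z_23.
By repeated squaring (mod 23): (-7)^{1}≡16, (-7)^{2}≡3, (-7)^{4}≡9, (-7)^{8}≡12. Then (-7)^{10} = (-7)^{8+2} ≡ 12 × 3 ≡ 13 (mod 23)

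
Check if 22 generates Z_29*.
22^{14} ≡ 1 mod 29 and 14 < 28, so ord_29(22) = 14 ≠ 28 and 22 is not a primitive root.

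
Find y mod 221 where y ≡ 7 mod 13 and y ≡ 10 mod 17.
M = 13 × 17 = 221. M₁ = 17, y₁ ≡ 10 mod 13. M₂ = 13, y₂ ≡ 4 mod 17. y = 7×17×10 + 10×13×4 ≡ 163 mod 221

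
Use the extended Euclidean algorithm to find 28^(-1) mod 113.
Extended GCD: 28(-4) + 113(1) = 1. So 28^(-1) ≡ -4 ≡ 109 mod 113. Verify: 28 × 109 = 3052 ≡ 1 mod 113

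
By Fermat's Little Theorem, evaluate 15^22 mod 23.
By Fermat's Little Theorem, 15^{22} ≡ 1 (mod 23) since 23 is prime and gcd(15, 23) = 1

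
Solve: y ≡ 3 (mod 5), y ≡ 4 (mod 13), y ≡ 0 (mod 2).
M = 5 × 13 × 2 = 130. M₁ = 26, y₁ ≡ 1 (mod 5). M₂ = 10, y₂ ≡ 4 (mod 13). M₃ = 65, y₃ ≡ 1 (mod 2). y = 3×26×1 + 4×10×4 + 0×65×1 ≡ 108 (mod 130)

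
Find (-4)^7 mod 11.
By repeated squaring mod 11: (-4)^{1}≡7, (-4)^{2}≡5, (-4)^{4}≡3. Then (-4)^{7} = (-4)^{4+2+1} ≡ 3 × 5 × 7 ≡ 6 mod 11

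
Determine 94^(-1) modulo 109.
Since 109 is prime, by Fermat 94^(-1) ≡ 94^{107} ≡ 29 (mod 109). Verify: 94 × 29 = 2726 ≡ 1 (mod 109)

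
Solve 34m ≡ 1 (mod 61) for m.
Since 61 is prime, by Fermat 34^(-1) ≡ 34^{59} ≡ 9 (mod 61). Verify: 34 × 9 = 306 ≡ 1 (mod 61)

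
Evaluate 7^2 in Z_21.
7^{2} = 49 ≡ 7 (mod 21)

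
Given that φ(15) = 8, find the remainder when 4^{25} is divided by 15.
By Euler: 4^{8} ≡ 1 mod 15 since gcd(4, 15) = 1. 25 = 3×8 + 1. So 4^{25} ≡ 4^{1} ≡ 4 mod 15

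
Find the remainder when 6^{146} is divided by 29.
By Fermat: 6^{28} ≡ 1 mod 29. 146 = 5×28 + 6. So 6^{146} ≡ 6^{6} ≡ 24 mod 29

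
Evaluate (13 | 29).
(13/29) = 13^{14} mod 29 = 1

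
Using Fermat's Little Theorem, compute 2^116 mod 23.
By Fermat: 2^{22} ≡ 1 (mod 23). 116 = 5×22 + 6. So 2^{116} ≡ 2^{6} ≡ 18 (mod 23)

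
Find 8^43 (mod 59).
By repeated squaring (mod 59): 8^{1}≡8, 8^{2}≡5, 8^{4}≡25, 8^{8}≡35, 8^{16}≡45, 8^{32}≡19. Then 8^{43} = 8^{32+8+2+1} ≡ 19 × 35 × 5 × 8 ≡ 50 (mod 59)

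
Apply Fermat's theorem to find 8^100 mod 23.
By Fermat: 8^{22} ≡ 1 mod 23. 100 = 4×22 + 12. So 8^{100} ≡ 8^{12} ≡ 8 mod 23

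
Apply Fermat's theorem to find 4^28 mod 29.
By Fermat's Little Theorem, 4^{28} ≡ 1 mod 29 since 29 is prime and gcd(4, 29) = 1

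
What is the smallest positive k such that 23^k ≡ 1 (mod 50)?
Powers of 23 mod 50: 23^1≡23, 23^2≡29, 23^3≡17, 23^4≡41, 23^5≡43, 23^6≡39, 23^7≡47, 23^8≡31, 23^9≡13, 23^10≡49, 23^11≡27, 23^12≡21, 23^13≡33, 23^14≡9, 23^15≡7, 23^16≡11, 23^17≡3, 23^18≡19, 23^19≡37, 23^20≡1. ord_50(23) = 20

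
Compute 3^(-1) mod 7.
Since 7 is prime, by Fermat 3^(-1) ≡ 3^{5} ≡ 5 mod 7. Verify: 3 × 5 = 15 ≡ 1 mod 7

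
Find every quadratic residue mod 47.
QRs mod 47: {1, 2, 3, 4, 6, 7, 8, 9, 12, 14, 16, 17, 18, 21, 24, 25, 27, 28, 32, 34, 36, 37, 42}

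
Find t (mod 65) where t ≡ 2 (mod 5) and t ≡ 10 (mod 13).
M = 5 × 13 = 65. M₁ = 13, y₁ ≡ 2 (mod 5). M₂ = 5, y₂ ≡ 8 (mod 13). t = 2×13×2 + 10×5×8 ≡ 62 (mod 65)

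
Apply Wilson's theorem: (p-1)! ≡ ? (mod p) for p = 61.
By Wilson's theorem, (60)! ≡ -1 ≡ 60 mod 61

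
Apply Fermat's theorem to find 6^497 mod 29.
By Fermat: 6^{28} ≡ 1 mod 29. 497 ≡ 21 mod 28. So 6^{497} ≡ 6^{21} ≡ 28 mod 29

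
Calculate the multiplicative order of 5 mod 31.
Powers of 5 mod 31: 5^1≡5, 5^2≡25, 5^3≡1. Order = 3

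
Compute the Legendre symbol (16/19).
(16/19) = 16^{9} mod 19 = 1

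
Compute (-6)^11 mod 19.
By repeated squaring mod 19: (-6)^{1}≡13, (-6)^{2}≡17, (-6)^{4}≡4, (-6)^{8}≡16. Then (-6)^{11} = (-6)^{8+2+1} ≡ 16 × 17 × 13 ≡ 2 mod 19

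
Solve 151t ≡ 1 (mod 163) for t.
Since 163 is prime, by Fermat 151^(-1) ≡ 151^{161} ≡ 95 (mod 163). Verify: 151 × 95 = 14345 ≡ 1 (mod 163)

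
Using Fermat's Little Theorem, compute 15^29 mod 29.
By Fermat: 15^{28} ≡ 1 mod 29. So 15^{29} = 15^{28} · 15^{1} ≡ 15^{1} ≡ 15 mod 29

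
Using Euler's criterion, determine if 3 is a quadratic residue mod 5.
By Euler's criterion: 3^{2} ≡ 4 mod 5. Since this equals -1 (≡ 4), 3 is not a QR.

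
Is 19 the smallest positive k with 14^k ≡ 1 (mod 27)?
Powers of 14 mod 27: 14^1≡14, 14^2≡7, 14^3≡17, 14^4≡22, 14^5≡11, 14^6≡19, 14^7≡23, 14^8≡25, 14^9≡26, 14^10≡13, 14^11≡20, 14^12≡10, 14^13≡5, 14^14≡16, 14^15≡8, 14^16≡4, 14^17≡2, 14^18≡1. Already 14^18≡1, so the order is 18 < 19. No, the actual order is 18.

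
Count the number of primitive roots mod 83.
A prime p has φ(p-1) primitive roots; here φ(82) = 40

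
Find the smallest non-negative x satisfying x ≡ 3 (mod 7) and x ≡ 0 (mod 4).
M = 7 × 4 = 28. M₁ = 4, y₁ ≡ 2 (mod 7). M₂ = 7, y₂ ≡ 3 (mod 4). x = 3×4×2 + 0×7×3 ≡ 24 (mod 28)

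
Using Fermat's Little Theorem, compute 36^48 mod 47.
By Fermat: 36^{46} ≡ 1 mod 47. So 36^{48} = 36^{46} · 36^{2} ≡ 36^{2} ≡ 27 mod 47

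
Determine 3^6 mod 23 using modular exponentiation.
By repeated squaring (mod 23): 3^{1}≡3, 3^{2}≡9, 3^{4}≡12. Then 3^{6} = 3^{4+2} ≡ 12 × 9 ≡ 16 (mod 23)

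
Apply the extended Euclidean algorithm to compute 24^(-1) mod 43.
Extended GCD: 24(9) + 43(-5) = 1. So 24^(-1) ≡ 9 (mod 43). Verify: 24 × 9 = 216 ≡ 1 (mod 43)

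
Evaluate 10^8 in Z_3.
Using Fermat: 10^{2} ≡ 1 mod 3. 8 ≡ 0 mod 2. So 10^{8} ≡ 10^{0} ≡ 1 mod 3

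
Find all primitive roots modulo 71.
There are φ(70) = 24 primitive roots mod 71: {7, 11, 13, 21, 22, 28, 31, 33, 35, 42, 44, 47, 52, 53, 55, 56, 59, 61, 62, 63, 65, 67, 68, 69}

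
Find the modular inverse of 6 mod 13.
Since 13 is prime, by Fermat 6^(-1) ≡ 6^{11} ≡ 11 mod 13. Verify: 6 × 11 = 66 ≡ 1 mod 13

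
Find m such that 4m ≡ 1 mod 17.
Since 17 is prime, by Fermat 4^(-1) ≡ 4^{15} ≡ 13 mod 17. Verify: 4 × 13 = 52 ≡ 1 mod 17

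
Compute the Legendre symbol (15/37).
(15/37) = 15^{18} mod 37 = -1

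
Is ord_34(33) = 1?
Powers of 33 mod 34: 33^1≡33, 33^2≡1. 33^1≡33≢1, so ord ≠ 1. No, the actual order is 2.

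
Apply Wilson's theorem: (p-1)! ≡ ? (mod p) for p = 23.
By Wilson's theorem, (22)! ≡ -1 ≡ 22 mod 23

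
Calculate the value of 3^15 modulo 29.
By repeated squaring (mod 29): 3^{1}≡3, 3^{2}≡9, 3^{4}≡23, 3^{8}≡7. Then 3^{15} = 3^{8+4+2+1} ≡ 7 × 23 × 9 × 3 ≡ 26 (mod 29)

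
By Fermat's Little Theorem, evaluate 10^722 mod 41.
By Fermat: 10^{40} ≡ 1 (mod 41). 722 ≡ 2 (mod 40). So 10^{722} ≡ 10^{2} ≡ 18 (mod 41)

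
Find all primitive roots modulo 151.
There are φ(150) = 40 primitive roots mod 151: {6, 7, 12, 13, 14, 15, 30, 35, 48, 51, 52, 54, 56, 61, 63, 71, 77, 82, 89, 93, 96, 102, 104, 106, 108, 109, 111, 112, 114, 115, 117, 120, 126, 129, 130, 133, 134, 140, 141, 146}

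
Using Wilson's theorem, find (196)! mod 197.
By Wilson's theorem, (196)! ≡ -1 ≡ 196 (mod 197)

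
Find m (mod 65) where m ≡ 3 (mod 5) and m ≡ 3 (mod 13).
M = 5 × 13 = 65. M₁ = 13, y₁ ≡ 2 (mod 5). M₂ = 5, y₂ ≡ 8 (mod 13). m = 3×13×2 + 3×5×8 ≡ 3 (mod 65)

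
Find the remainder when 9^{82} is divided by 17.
By Fermat: 9^{16} ≡ 1 mod 17. 82 = 5×16 + 2. So 9^{82} ≡ 9^{2} ≡ 13 mod 17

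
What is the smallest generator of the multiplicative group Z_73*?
g = 5. For each prime q|72: 5^{36}≡72, 5^{24}≡8, none ≡ 1, so ord_73(5) = 72 and 5 is a primitive root.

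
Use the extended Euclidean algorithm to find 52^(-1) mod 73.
Extended GCD: 52(-7) + 73(5) = 1. So 52^(-1) ≡ -7 ≡ 66 mod 73. Verify: 52 × 66 = 3432 ≡ 1 mod 73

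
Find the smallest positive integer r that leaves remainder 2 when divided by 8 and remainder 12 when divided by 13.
M = 8 × 13 = 104. M₁ = 13, y₁ ≡ 5 mod 8. M₂ = 8, y₂ ≡ 5 mod 13. r = 2×13×5 + 12×8×5 ≡ 90 mod 104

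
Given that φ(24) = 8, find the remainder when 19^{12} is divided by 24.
By Euler: 19^{8} ≡ 1 (mod 24) since gcd(19, 24) = 1. 12 = 1×8 + 4. So 19^{12} ≡ 19^{4} ≡ 1 (mod 24)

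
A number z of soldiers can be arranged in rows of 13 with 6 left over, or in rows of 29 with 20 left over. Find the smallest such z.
M = 13 × 29 = 377. M₁ = 29, y₁ ≡ 9 mod 13. M₂ = 13, y₂ ≡ 9 mod 29. z = 6×29×9 + 20×13×9 ≡ 136 mod 377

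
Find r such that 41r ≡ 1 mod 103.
Since 103 is prime, by Fermat 41^(-1) ≡ 41^{101} ≡ 98 mod 103. Verify: 41 × 98 = 4018 ≡ 1 mod 103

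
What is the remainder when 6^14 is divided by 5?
Using Fermat: 6^{4} ≡ 1 (mod 5). 14 ≡ 2 (mod 4). So 6^{14} ≡ 6^{2} ≡ 1 (mod 5)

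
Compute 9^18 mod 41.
By repeated squaring mod 41: 9^{1}≡9, 9^{2}≡40, 9^{4}≡1, 9^{8}≡1, 9^{16}≡1. Then 9^{18} = 9^{16+2} ≡ 1 × 40 ≡ 40 mod 41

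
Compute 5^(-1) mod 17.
Since 17 is prime, by Fermat 5^(-1) ≡ 5^{15} ≡ 7 mod 17. Verify: 5 × 7 = 35 ≡ 1 mod 17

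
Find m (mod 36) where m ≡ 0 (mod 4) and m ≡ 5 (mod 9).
M = 4 × 9 = 36. M₁ = 9, y₁ ≡ 1 (mod 4). M₂ = 4, y₂ ≡ 7 (mod 9). m = 0×9×1 + 5×4×7 ≡ 32 (mod 36)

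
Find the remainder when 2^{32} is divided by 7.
By Fermat: 2^{6} ≡ 1 mod 7. 32 = 5×6 + 2. So 2^{32} ≡ 2^{2} ≡ 4 mod 7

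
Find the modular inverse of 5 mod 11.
Since 11 is prime, by Fermat 5^(-1) ≡ 5^{9} ≡ 9 mod 11. Verify: 5 × 9 = 45 ≡ 1 mod 11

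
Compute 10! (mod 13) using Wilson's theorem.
(12)! = (10)! × (11) × (12) ≡ -1 (mod 13). So (10)! ≡ -1 × [(12)(11)]^(-1) ≡ 6 (mod 13)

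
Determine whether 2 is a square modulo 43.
By Euler's criterion: 2^{21} ≡ 42 mod 43. Since this equals -1 (≡ 42), 2 is not a QR.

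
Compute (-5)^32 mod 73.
By repeated squaring mod 73: (-5)^{1}≡68, (-5)^{2}≡25, (-5)^{4}≡41, (-5)^{8}≡2, (-5)^{16}≡4, (-5)^{32}≡16. So (-5)^{32} ≡ 16 mod 73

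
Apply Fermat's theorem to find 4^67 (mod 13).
By Fermat: 4^{12} ≡ 1 (mod 13). 67 = 5×12 + 7. So 4^{67} ≡ 4^{7} ≡ 4 (mod 13)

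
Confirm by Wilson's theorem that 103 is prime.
(102)! mod 103 = 102. Since this equals -1 (mod 103), Wilson confirms 103 is prime.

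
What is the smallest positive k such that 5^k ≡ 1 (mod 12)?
Powers of 5 mod 12: 5^1≡5, 5^2≡1. ord_12(5) = 2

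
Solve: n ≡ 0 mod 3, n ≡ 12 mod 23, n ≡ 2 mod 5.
M = 3 × 23 × 5 = 345. M₁ = 115, y₁ ≡ 1 mod 3. M₂ = 15, y₂ ≡ 20 mod 23. M₃ = 69, y₃ ≡ 4 mod 5. n = 0×115×1 + 12×15×20 + 2×69×4 ≡ 12 mod 345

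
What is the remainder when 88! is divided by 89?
By Wilson's theorem, (88)! ≡ -1 ≡ 88 (mod 89)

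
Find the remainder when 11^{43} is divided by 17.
By Fermat: 11^{16} ≡ 1 (mod 17). 43 = 2×16 + 11. So 11^{43} ≡ 11^{11} ≡ 12 (mod 17)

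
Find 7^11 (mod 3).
Using Fermat: 7^{2} ≡ 1 (mod 3). 11 ≡ 1 (mod 2). So 7^{11} ≡ 7^{1} ≡ 1 (mod 3)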